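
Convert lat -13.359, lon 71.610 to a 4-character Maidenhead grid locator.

MH56

Shift to the Maidenhead origin (180°W, 90°S): lon 251.61, lat 76.64.
Field: 251.61/20 → 12 → M, 76.64/10 → 7 → H; chars MH.
Square: 11.61/2 → 5, 6.64/1 → 6; chars 56.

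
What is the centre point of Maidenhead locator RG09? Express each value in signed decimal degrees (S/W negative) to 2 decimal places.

-20.50, 161.00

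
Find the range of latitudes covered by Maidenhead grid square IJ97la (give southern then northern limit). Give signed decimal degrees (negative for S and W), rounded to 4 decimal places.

7.0000, 7.0417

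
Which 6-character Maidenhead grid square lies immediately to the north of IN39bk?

IN39bl

Latitude subsquare k = 10; +1 → 11 = l.
The longitude characters are unchanged.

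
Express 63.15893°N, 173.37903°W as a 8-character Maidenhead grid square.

Offset from 180°W / 90°S: lon 6.62097°, lat 153.15893°.
Field: lon ⌊6.62097/20⌋ = 0 → A; lat ⌊153.15893/10⌋ = 15 → P.
Square: lon ⌊6.62097/2⌋ = 3; lat ⌊3.15893/1⌋ = 3.
Subsquare: lon ⌊0.62097/0.0833333⌋ = 7 → h; lat ⌊0.15893/0.0416667⌋ = 3 → d.
Extended square: lon ⌊0.03764/0.00833333⌋ = 4; lat ⌊0.03393/0.00416667⌋ = 8.

AP33hd48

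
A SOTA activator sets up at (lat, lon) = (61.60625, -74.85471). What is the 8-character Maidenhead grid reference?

FP21no75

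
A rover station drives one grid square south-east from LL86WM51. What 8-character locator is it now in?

LL86wm60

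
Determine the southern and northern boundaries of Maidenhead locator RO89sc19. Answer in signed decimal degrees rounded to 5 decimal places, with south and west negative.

Field R=17, O=14: +17·20° lon, +14·10° lat → SW at lon 160°, lat 50°.
Square 8, 9: +8·2° lon, +9·1° lat → SW at lon 176°, lat 59°.
Subsquare s=18, c=2: +18·0.0833333° lon, +2·0.0416667° lat → SW at lon 177.5°, lat 59.0833°.
Extended square 1, 9: +1·0.00833333° lon, +9·0.00416667° lat → SW at lon 177.508°, lat 59.1208°.
Cell spans 0.00833333° lon × 0.00416667° lat.
south 59.12083, north 59.12500.

59.12083, 59.12500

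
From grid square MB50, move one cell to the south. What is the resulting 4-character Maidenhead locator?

Latitude square 0; −1 → -1, wraps to 9, carry into field.
Latitude field B = 1; −1 → 0 = A.
The longitude characters are unchanged.

MA59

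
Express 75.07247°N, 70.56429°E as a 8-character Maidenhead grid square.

MQ55gb77

Shift to the Maidenhead origin (180°W, 90°S): lon 250.56429, lat 165.07247.
Field: lon ⌊250.56429/20⌋ = 12 → M; lat ⌊165.07247/10⌋ = 16 → Q.
Square: lon ⌊10.56429/2⌋ = 5; lat ⌊5.07247/1⌋ = 5.
Subsquare: lon ⌊0.56429/0.0833333⌋ = 6 → g; lat ⌊0.07247/0.0416667⌋ = 1 → b.
Extended square: lon ⌊0.06429/0.00833333⌋ = 7; lat ⌊0.03080/0.00416667⌋ = 7.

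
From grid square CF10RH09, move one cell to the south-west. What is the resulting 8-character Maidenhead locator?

CF10qh98

Longitude extended square 0; −1 → -1, wraps to 9, carry into subsquare.
Longitude subsquare r = 17; −1 → 16 = q.
Latitude extended square 9; −1 → 8.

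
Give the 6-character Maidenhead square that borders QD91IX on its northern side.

Latitude subsquare x = 23; +1 → 24, wraps to 0 = a, carry into square.
Latitude square 1; +1 → 2.
The longitude characters are unchanged.

QD92ia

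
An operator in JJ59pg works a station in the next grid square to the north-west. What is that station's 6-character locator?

Longitude subsquare p = 15; −1 → 14 = o.
Latitude subsquare g = 6; +1 → 7 = h.

JJ59oh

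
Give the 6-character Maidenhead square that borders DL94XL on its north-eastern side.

EL04am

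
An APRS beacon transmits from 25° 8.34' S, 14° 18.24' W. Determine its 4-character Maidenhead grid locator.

IG24

Offset from 180°W / 90°S: lon 165.70°, lat 64.86°.
Field: 165.70/20 → 8 → I, 64.86/10 → 6 → G; chars IG.
Square: 5.70/2 → 2, 4.86/1 → 4; chars 24.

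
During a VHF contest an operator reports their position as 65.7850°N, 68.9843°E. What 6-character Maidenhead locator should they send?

Offset from 180°W / 90°S: lon 248.9843°, lat 155.7850°.
Field: lon ⌊248.9843/20⌋ = 12 → M; lat ⌊155.7850/10⌋ = 15 → P.
Square: lon ⌊8.9843/2⌋ = 4; lat ⌊5.7850/1⌋ = 5.
Subsquare: lon ⌊0.9843/0.0833333⌋ = 11 → l; lat ⌊0.7850/0.0416667⌋ = 18 → s.

MP45ls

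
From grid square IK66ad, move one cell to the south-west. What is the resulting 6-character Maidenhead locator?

Longitude subsquare a = 0; −1 → -1, wraps to 23 = x, carry into square.
Longitude square 6; −1 → 5.
Latitude subsquare d = 3; −1 → 2 = c.

IK56xc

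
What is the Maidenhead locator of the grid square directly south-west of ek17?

EK06

Longitude square 1; −1 → 0.
Latitude square 7; −1 → 6.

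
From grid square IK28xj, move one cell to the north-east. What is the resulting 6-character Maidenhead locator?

Longitude subsquare x = 23; +1 → 24, wraps to 0 = a, carry into square.
Longitude square 2; +1 → 3.
Latitude subsquare j = 9; +1 → 10 = k.

IK38ak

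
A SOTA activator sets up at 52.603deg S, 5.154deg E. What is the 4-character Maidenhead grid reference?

JD27

Add 180° to longitude and 90° to latitude: 185.15, 37.40.
Field (20°×10°, letters A–R): 185.15/20 → 9 → J, 37.40/10 → 3 → D; chars JD.
Square (2°×1°, digits 0–9): 5.15/2 → 2, 7.40/1 → 7; chars 27.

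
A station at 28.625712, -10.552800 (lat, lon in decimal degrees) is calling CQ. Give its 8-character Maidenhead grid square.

Add 180° to longitude and 90° to latitude: 169.44720, 118.62571.
Field: 169.44720/20 → 8 → I, 118.62571/10 → 11 → L; chars IL.
Square: 9.44720/2 → 4, 8.62571/1 → 8; chars 48.
Subsquare: 1.44720/0.0833333 → 17 → r, 0.62571/0.0416667 → 15 → p; chars rp.
Extended square: 0.03053/0.00833333 → 3, 0.00071/0.00416667 → 0; chars 30.

IL48rp30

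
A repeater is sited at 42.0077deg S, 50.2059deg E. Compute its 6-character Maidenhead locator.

LE57cx

Shift to the Maidenhead origin (180°W, 90°S): lon 230.2059, lat 47.9923.
Field: lon ⌊230.2059/20⌋ = 11 → L; lat ⌊47.9923/10⌋ = 4 → E.
Square: lon ⌊10.2059/2⌋ = 5; lat ⌊7.9923/1⌋ = 7.
Subsquare: lon ⌊0.2059/0.0833333⌋ = 2 → c; lat ⌊0.9923/0.0416667⌋ = 23 → x.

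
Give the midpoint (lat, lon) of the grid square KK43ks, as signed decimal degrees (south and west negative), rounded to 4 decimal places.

Field K=10, K=10: +10·20° lon, +10·10° lat → SW at lon 20°, lat 10°.
Square 4, 3: +4·2° lon, +3·1° lat → SW at lon 28°, lat 13°.
Subsquare k=10, s=18: +10·0.0833333° lon, +18·0.0416667° lat → SW at lon 28.8333°, lat 13.75°.
Cell spans 0.0833333° lon × 0.0416667° lat. Centre is SW corner plus half of each.
latitude 13.7708, longitude 28.8750.

13.7708, 28.8750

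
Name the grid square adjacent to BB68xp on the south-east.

Longitude subsquare x = 23; +1 → 24, wraps to 0 = a, carry into square.
Longitude square 6; +1 → 7.
Latitude subsquare p = 15; −1 → 14 = o.

BB78ao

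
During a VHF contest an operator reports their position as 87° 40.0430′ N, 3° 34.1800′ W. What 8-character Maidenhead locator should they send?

IR87fq10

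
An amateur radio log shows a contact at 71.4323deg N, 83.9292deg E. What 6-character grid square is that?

NQ11xk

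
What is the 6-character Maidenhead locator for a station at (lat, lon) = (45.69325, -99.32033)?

Shift to the Maidenhead origin (180°W, 90°S): lon 80.6797, lat 135.6933.
Field: lon ⌊80.6797/20⌋ = 4 → E; lat ⌊135.6933/10⌋ = 13 → N.
Square: lon ⌊0.6797/2⌋ = 0; lat ⌊5.6933/1⌋ = 5.
Subsquare: lon ⌊0.6797/0.0833333⌋ = 8 → i; lat ⌊0.6933/0.0416667⌋ = 16 → q.

EN05iq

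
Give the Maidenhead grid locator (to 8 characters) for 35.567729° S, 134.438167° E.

Offset from 180°W / 90°S: lon 314.43817°, lat 54.43227°.
Field: lon ⌊314.43817/20⌋ = 15 → P; lat ⌊54.43227/10⌋ = 5 → F.
Square: lon ⌊14.43817/2⌋ = 7; lat ⌊4.43227/1⌋ = 4.
Subsquare: lon ⌊0.43817/0.0833333⌋ = 5 → f; lat ⌊0.43227/0.0416667⌋ = 10 → k.
Extended square: lon ⌊0.02150/0.00833333⌋ = 2; lat ⌊0.01560/0.00416667⌋ = 3.

PF74fk23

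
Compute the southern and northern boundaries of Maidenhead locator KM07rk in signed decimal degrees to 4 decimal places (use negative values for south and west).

37.4167, 37.4583

Field K=10, M=12: +10·20° lon, +12·10° lat → SW at lon 20°, lat 30°.
Square 0, 7: +0·2° lon, +7·1° lat → SW at lon 20°, lat 37°.
Subsquare r=17, k=10: +17·0.0833333° lon, +10·0.0416667° lat → SW at lon 21.4167°, lat 37.4167°.
Cell spans 0.0833333° lon × 0.0416667° lat.
south 37.4167, north 37.4583.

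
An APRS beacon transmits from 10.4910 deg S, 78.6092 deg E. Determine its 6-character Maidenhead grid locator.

Shift to the Maidenhead origin (180°W, 90°S): lon 258.6092, lat 79.5090.
Field (20°×10°, letters A–R): 258.6092/20 → 12 → M, 79.5090/10 → 7 → H; chars MH.
Square (2°×1°, digits 0–9): 18.6092/2 → 9, 9.5090/1 → 9; chars 99.
Subsquare (5′×2.5′, letters a–x): 0.6092/0.0833333 → 7 → h, 0.5090/0.0416667 → 12 → m; chars hm.

MH99hm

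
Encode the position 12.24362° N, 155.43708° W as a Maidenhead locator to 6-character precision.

BK22gf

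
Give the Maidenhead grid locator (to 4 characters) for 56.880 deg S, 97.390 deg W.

ED13

Add 180° to longitude and 90° to latitude: 82.61, 33.12.
Field: lon ⌊82.61/20⌋ = 4 → E; lat ⌊33.12/10⌋ = 3 → D.
Square: lon ⌊2.61/2⌋ = 1; lat ⌊3.12/1⌋ = 3.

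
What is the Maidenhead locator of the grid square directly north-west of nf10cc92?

NF10cc83

Longitude extended square 9; −1 → 8.
Latitude extended square 2; +1 → 3.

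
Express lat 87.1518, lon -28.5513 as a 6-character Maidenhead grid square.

HR57rd

Offset from 180°W / 90°S: lon 151.4487°, lat 177.1518°.
Field (20°×10°, letters A–R): lon ⌊151.4487/20⌋ = 7 → H; lat ⌊177.1518/10⌋ = 17 → R.
Square (2°×1°, digits 0–9): lon ⌊11.4487/2⌋ = 5; lat ⌊7.1518/1⌋ = 7.
Subsquare (5′×2.5′, letters a–x): lon ⌊1.4487/0.0833333⌋ = 17 → r; lat ⌊0.1518/0.0416667⌋ = 3 → d.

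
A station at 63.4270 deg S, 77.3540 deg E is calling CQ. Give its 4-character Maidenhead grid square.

Add 180° to longitude and 90° to latitude: 257.35, 26.57.
Field: 257.35/20 → 12 → M, 26.57/10 → 2 → C; chars MC.
Square: 17.35/2 → 8, 6.57/1 → 6; chars 86.

MC86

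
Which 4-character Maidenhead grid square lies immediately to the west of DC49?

Longitude square 4; −1 → 3.
The latitude characters are unchanged.

DC39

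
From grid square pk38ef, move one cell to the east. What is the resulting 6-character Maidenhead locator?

Longitude subsquare e = 4; +1 → 5 = f.
The latitude characters are unchanged.

PK38ff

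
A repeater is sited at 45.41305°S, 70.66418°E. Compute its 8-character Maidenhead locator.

Shift to the Maidenhead origin (180°W, 90°S): lon 250.66418, lat 44.58695.
Field: lon ⌊250.66418/20⌋ = 12 → M; lat ⌊44.58695/10⌋ = 4 → E.
Square: lon ⌊10.66418/2⌋ = 5; lat ⌊4.58695/1⌋ = 4.
Subsquare: lon ⌊0.66418/0.0833333⌋ = 7 → h; lat ⌊0.58695/0.0416667⌋ = 14 → o.
Extended square: lon ⌊0.08085/0.00833333⌋ = 9; lat ⌊0.00362/0.00416667⌋ = 0.

ME54ho90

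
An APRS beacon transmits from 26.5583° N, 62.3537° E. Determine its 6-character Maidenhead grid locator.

ML16en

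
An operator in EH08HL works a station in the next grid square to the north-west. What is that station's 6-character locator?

EH08gm

Longitude subsquare h = 7; −1 → 6 = g.
Latitude subsquare l = 11; +1 → 12 = m.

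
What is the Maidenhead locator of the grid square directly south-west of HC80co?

HC80bn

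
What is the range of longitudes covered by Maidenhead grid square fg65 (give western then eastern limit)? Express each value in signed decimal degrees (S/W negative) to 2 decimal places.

-68.00, -66.00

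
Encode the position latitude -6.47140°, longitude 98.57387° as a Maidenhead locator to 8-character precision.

NI93gm86

Offset from 180°W / 90°S: lon 278.57387°, lat 83.52860°.
Field: lon ⌊278.57387/20⌋ = 13 → N; lat ⌊83.52860/10⌋ = 8 → I.
Square: lon ⌊18.57387/2⌋ = 9; lat ⌊3.52860/1⌋ = 3.
Subsquare: lon ⌊0.57387/0.0833333⌋ = 6 → g; lat ⌊0.52860/0.0416667⌋ = 12 → m.
Extended square: lon ⌊0.07387/0.00833333⌋ = 8; lat ⌊0.02860/0.00416667⌋ = 6.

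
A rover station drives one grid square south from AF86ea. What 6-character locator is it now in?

AF85ex

Latitude subsquare a = 0; −1 → -1, wraps to 23 = x, carry into square.
Latitude square 6; −1 → 5.
The longitude characters are unchanged.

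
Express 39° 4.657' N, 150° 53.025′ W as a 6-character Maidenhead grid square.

BM49nb

Offset from 180°W / 90°S: lon 29.1163°, lat 129.0776°.
Field (20°×10°, letters A–R): lon ⌊29.1163/20⌋ = 1 → B; lat ⌊129.0776/10⌋ = 12 → M.
Square (2°×1°, digits 0–9): lon ⌊9.1163/2⌋ = 4; lat ⌊9.0776/1⌋ = 9.
Subsquare (5′×2.5′, letters a–x): lon ⌊1.1163/0.0833333⌋ = 13 → n; lat ⌊0.0776/0.0416667⌋ = 1 → b.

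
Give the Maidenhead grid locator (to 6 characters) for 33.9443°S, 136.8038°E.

Shift to the Maidenhead origin (180°W, 90°S): lon 316.8038, lat 56.0557.
Field: lon ⌊316.8038/20⌋ = 15 → P; lat ⌊56.0557/10⌋ = 5 → F.
Square: lon ⌊16.8038/2⌋ = 8; lat ⌊6.0557/1⌋ = 6.
Subsquare: lon ⌊0.8038/0.0833333⌋ = 9 → j; lat ⌊0.0557/0.0416667⌋ = 1 → b.

PF86jb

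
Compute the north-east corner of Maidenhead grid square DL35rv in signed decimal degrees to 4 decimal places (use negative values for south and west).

25.9167, -112.5000

Field D=3, L=11: +3·20° lon, +11·10° lat → SW at lon -120°, lat 20°.
Square 3, 5: +3·2° lon, +5·1° lat → SW at lon -114°, lat 25°.
Subsquare r=17, v=21: +17·0.0833333° lon, +21·0.0416667° lat → SW at lon -112.583°, lat 25.875°.
Cell spans 0.0833333° lon × 0.0416667° lat. NE corner is SW corner plus one full cell.
latitude 25.9167, longitude -112.5000.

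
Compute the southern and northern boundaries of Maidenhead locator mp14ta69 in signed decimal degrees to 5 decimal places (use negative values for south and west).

64.03750, 64.04167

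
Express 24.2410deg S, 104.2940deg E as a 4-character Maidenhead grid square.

OG25

Shift to the Maidenhead origin (180°W, 90°S): lon 284.29, lat 65.76.
Field: 284.29/20 → 14 → O, 65.76/10 → 6 → G; chars OG.
Square: 4.29/2 → 2, 5.76/1 → 5; chars 25.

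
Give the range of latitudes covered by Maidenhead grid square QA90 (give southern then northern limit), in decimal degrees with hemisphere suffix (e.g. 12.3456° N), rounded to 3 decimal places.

Field Q=16, A=0: +16·20° lon, +0·10° lat → SW at lon 140°, lat -90°.
Square 9, 0: +9·2° lon, +0·1° lat → SW at lon 158°, lat -90°.
Cell spans 2° lon × 1° lat.
south 90.000° S, north 89.000° S.

90.000° S, 89.000° S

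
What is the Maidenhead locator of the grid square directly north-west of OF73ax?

OF64xa

Longitude subsquare a = 0; −1 → -1, wraps to 23 = x, carry into square.
Longitude square 7; −1 → 6.
Latitude subsquare x = 23; +1 → 24, wraps to 0 = a, carry into square.
Latitude square 3; +1 → 4.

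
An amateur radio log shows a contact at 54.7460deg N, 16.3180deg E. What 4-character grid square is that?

JO84

Shift to the Maidenhead origin (180°W, 90°S): lon 196.32, lat 144.75.
Field: 196.32/20 → 9 → J, 144.75/10 → 14 → O; chars JO.
Square: 16.32/2 → 8, 4.75/1 → 4; chars 84.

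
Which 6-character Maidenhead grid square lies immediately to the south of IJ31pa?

IJ30px

Latitude subsquare a = 0; −1 → -1, wraps to 23 = x, carry into square.
Latitude square 1; −1 → 0.
The longitude characters are unchanged.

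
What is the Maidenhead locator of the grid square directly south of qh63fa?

QH62fx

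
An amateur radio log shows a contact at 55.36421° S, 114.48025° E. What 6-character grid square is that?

Add 180° to longitude and 90° to latitude: 294.4803, 34.6358.
Field: 294.4803/20 → 14 → O, 34.6358/10 → 3 → D; chars OD.
Square: 14.4803/2 → 7, 4.6358/1 → 4; chars 74.
Subsquare: 0.4803/0.0833333 → 5 → f, 0.6358/0.0416667 → 15 → p; chars fp.

OD74fp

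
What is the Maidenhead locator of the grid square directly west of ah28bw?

Longitude subsquare b = 1; −1 → 0 = a.
The latitude characters are unchanged.

AH28aw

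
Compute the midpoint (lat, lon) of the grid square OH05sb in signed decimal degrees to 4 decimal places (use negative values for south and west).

Field O=14, H=7: +14·20° lon, +7·10° lat → SW at lon 100°, lat -20°.
Square 0, 5: +0·2° lon, +5·1° lat → SW at lon 100°, lat -15°.
Subsquare s=18, b=1: +18·0.0833333° lon, +1·0.0416667° lat → SW at lon 101.5°, lat -14.9583°.
Cell spans 0.0833333° lon × 0.0416667° lat. Centre is SW corner plus half of each.
latitude -14.9375, longitude 101.5417.

-14.9375, 101.5417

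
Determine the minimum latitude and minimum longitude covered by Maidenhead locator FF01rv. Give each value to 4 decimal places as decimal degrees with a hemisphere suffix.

38.1250° S, 78.5833° W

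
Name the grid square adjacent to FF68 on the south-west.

Longitude square 6; −1 → 5.
Latitude square 8; −1 → 7.

FF57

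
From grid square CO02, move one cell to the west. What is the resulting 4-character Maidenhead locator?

BO92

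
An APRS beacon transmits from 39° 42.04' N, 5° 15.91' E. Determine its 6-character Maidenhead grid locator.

JM29pq

Shift to the Maidenhead origin (180°W, 90°S): lon 185.2652, lat 129.7007.
Field: 185.2652/20 → 9 → J, 129.7007/10 → 12 → M; chars JM.
Square: 5.2652/2 → 2, 9.7007/1 → 9; chars 29.
Subsquare: 1.2652/0.0833333 → 15 → p, 0.7007/0.0416667 → 16 → q; chars pq.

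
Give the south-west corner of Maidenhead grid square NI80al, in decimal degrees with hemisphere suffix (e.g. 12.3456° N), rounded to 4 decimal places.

9.5417° S, 96.0000° E

Field N=13, I=8: +13·20° lon, +8·10° lat → SW at lon 80°, lat -10°.
Square 8, 0: +8·2° lon, +0·1° lat → SW at lon 96°, lat -10°.
Subsquare a=0, l=11: +0·0.0833333° lon, +11·0.0416667° lat → SW at lon 96°, lat -9.54167°.
latitude 9.5417° S, longitude 96.0000° E.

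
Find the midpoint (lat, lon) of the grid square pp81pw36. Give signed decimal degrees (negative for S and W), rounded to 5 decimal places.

61.94375, 137.27917

Field P=15, P=15: +15·20° lon, +15·10° lat → SW at lon 120°, lat 60°.
Square 8, 1: +8·2° lon, +1·1° lat → SW at lon 136°, lat 61°.
Subsquare p=15, w=22: +15·0.0833333° lon, +22·0.0416667° lat → SW at lon 137.25°, lat 61.9167°.
Extended square 3, 6: +3·0.00833333° lon, +6·0.00416667° lat → SW at lon 137.275°, lat 61.9417°.
Cell spans 0.00833333° lon × 0.00416667° lat. Centre is SW corner plus half of each.
latitude 61.94375, longitude 137.27917.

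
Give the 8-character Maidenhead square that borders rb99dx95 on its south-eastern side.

Longitude extended square 9; +1 → 10, wraps to 0, carry into subsquare.
Longitude subsquare d = 3; +1 → 4 = e.
Latitude extended square 5; −1 → 4.

RB99ex04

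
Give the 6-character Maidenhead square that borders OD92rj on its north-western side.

OD92qk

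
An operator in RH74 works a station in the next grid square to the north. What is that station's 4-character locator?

RH75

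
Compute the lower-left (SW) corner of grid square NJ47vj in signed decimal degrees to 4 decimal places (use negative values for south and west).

Field N=13, J=9: +13·20° lon, +9·10° lat → SW at lon 80°, lat 0°.
Square 4, 7: +4·2° lon, +7·1° lat → SW at lon 88°, lat 7°.
Subsquare v=21, j=9: +21·0.0833333° lon, +9·0.0416667° lat → SW at lon 89.75°, lat 7.375°.
latitude 7.3750, longitude 89.7500.

7.3750, 89.7500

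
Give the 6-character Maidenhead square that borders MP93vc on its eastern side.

MP93wc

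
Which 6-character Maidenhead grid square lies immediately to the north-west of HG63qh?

HG63pi

Longitude subsquare q = 16; −1 → 15 = p.
Latitude subsquare h = 7; +1 → 8 = i.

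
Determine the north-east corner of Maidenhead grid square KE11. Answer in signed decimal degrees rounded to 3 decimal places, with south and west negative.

Field K=10, E=4: +10·20° lon, +4·10° lat → SW at lon 20°, lat -50°.
Square 1, 1: +1·2° lon, +1·1° lat → SW at lon 22°, lat -49°.
Cell spans 2° lon × 1° lat. NE corner is SW corner plus one full cell.
latitude -48.000, longitude 24.000.

-48.000, 24.000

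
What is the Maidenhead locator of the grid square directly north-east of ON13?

ON24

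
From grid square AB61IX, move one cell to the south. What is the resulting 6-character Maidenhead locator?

AB61iw

Latitude subsquare x = 23; −1 → 22 = w.
The longitude characters are unchanged.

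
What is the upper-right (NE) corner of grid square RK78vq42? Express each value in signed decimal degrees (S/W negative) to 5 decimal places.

Field R=17, K=10: +17·20° lon, +10·10° lat → SW at lon 160°, lat 10°.
Square 7, 8: +7·2° lon, +8·1° lat → SW at lon 174°, lat 18°.
Subsquare v=21, q=16: +21·0.0833333° lon, +16·0.0416667° lat → SW at lon 175.75°, lat 18.6667°.
Extended square 4, 2: +4·0.00833333° lon, +2·0.00416667° lat → SW at lon 175.783°, lat 18.675°.
Cell spans 0.00833333° lon × 0.00416667° lat. NE corner is SW corner plus one full cell.
latitude 18.67917, longitude 175.79167.

18.67917, 175.79167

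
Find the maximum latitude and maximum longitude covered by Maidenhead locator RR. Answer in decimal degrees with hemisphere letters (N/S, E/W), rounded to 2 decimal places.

90.00° N, 180.00° E

Field R=17, R=17: +17·20° lon, +17·10° lat → SW at lon 160°, lat 80°.
Cell spans 20° lon × 10° lat. NE corner is SW corner plus one full cell.
latitude 90.00° N, longitude 180.00° E.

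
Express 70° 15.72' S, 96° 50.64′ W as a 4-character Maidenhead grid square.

Add 180° to longitude and 90° to latitude: 83.16, 19.74.
Field: lon ⌊83.16/20⌋ = 4 → E; lat ⌊19.74/10⌋ = 1 → B.
Square: lon ⌊3.16/2⌋ = 1; lat ⌊9.74/1⌋ = 9.

EB19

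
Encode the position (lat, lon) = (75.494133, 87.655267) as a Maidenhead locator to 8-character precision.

NQ35tl88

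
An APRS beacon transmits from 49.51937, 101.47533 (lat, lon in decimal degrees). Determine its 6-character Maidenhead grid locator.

ON09rm

Offset from 180°W / 90°S: lon 281.4753°, lat 139.5194°.
Field: 281.4753/20 → 14 → O, 139.5194/10 → 13 → N; chars ON.
Square: 1.4753/2 → 0, 9.5194/1 → 9; chars 09.
Subsquare: 1.4753/0.0833333 → 17 → r, 0.5194/0.0416667 → 12 → m; chars rm.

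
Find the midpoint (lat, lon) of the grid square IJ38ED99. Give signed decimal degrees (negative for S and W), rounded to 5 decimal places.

Field I=8, J=9: +8·20° lon, +9·10° lat → SW at lon -20°, lat 0°.
Square 3, 8: +3·2° lon, +8·1° lat → SW at lon -14°, lat 8°.
Subsquare e=4, d=3: +4·0.0833333° lon, +3·0.0416667° lat → SW at lon -13.6667°, lat 8.125°.
Extended square 9, 9: +9·0.00833333° lon, +9·0.00416667° lat → SW at lon -13.5917°, lat 8.1625°.
Cell spans 0.00833333° lon × 0.00416667° lat. Centre is SW corner plus half of each.
latitude 8.16458, longitude -13.58750.

8.16458, -13.58750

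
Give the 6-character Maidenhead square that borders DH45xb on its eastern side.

DH55ab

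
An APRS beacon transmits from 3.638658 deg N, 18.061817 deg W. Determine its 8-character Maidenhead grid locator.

IJ03xp23

Offset from 180°W / 90°S: lon 161.93818°, lat 93.63866°.
Field: 161.93818/20 → 8 → I, 93.63866/10 → 9 → J; chars IJ.
Square: 1.93818/2 → 0, 3.63866/1 → 3; chars 03.
Subsquare: 1.93818/0.0833333 → 23 → x, 0.63866/0.0416667 → 15 → p; chars xp.
Extended square: 0.02152/0.00833333 → 2, 0.01366/0.00416667 → 3; chars 23.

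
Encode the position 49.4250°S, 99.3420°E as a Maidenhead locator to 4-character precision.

Shift to the Maidenhead origin (180°W, 90°S): lon 279.34, lat 40.58.
Field: lon ⌊279.34/20⌋ = 13 → N; lat ⌊40.58/10⌋ = 4 → E.
Square: lon ⌊19.34/2⌋ = 9; lat ⌊0.58/1⌋ = 0.

NE90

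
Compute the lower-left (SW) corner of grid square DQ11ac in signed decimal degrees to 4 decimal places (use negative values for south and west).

Field D=3, Q=16: +3·20° lon, +16·10° lat → SW at lon -120°, lat 70°.
Square 1, 1: +1·2° lon, +1·1° lat → SW at lon -118°, lat 71°.
Subsquare a=0, c=2: +0·0.0833333° lon, +2·0.0416667° lat → SW at lon -118°, lat 71.0833°.
latitude 71.0833, longitude -118.0000.

71.0833, -118.0000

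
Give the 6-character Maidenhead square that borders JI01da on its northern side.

Latitude subsquare a = 0; +1 → 1 = b.
The longitude characters are unchanged.

JI01db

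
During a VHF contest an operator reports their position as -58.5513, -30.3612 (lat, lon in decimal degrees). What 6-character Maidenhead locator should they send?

HD41tk

Offset from 180°W / 90°S: lon 149.6388°, lat 31.4487°.
Field: lon ⌊149.6388/20⌋ = 7 → H; lat ⌊31.4487/10⌋ = 3 → D.
Square: lon ⌊9.6388/2⌋ = 4; lat ⌊1.4487/1⌋ = 1.
Subsquare: lon ⌊1.6388/0.0833333⌋ = 19 → t; lat ⌊0.4487/0.0416667⌋ = 10 → k.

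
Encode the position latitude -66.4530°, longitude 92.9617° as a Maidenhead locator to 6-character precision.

Add 180° to longitude and 90° to latitude: 272.9617, 23.5470.
Field: lon ⌊272.9617/20⌋ = 13 → N; lat ⌊23.5470/10⌋ = 2 → C.
Square: lon ⌊12.9617/2⌋ = 6; lat ⌊3.5470/1⌋ = 3.
Subsquare: lon ⌊0.9617/0.0833333⌋ = 11 → l; lat ⌊0.5470/0.0416667⌋ = 13 → n.

NC63ln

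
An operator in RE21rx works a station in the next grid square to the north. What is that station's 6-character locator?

RE22ra

Latitude subsquare x = 23; +1 → 24, wraps to 0 = a, carry into square.
Latitude square 1; +1 → 2.
The longitude characters are unchanged.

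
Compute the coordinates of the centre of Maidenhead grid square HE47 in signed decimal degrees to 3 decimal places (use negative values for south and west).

-42.500, -31.000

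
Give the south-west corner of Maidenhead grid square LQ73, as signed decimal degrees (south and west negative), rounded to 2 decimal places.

Field L=11, Q=16: +11·20° lon, +16·10° lat → SW at lon 40°, lat 70°.
Square 7, 3: +7·2° lon, +3·1° lat → SW at lon 54°, lat 73°.
latitude 73.00, longitude 54.00.

73.00, 54.00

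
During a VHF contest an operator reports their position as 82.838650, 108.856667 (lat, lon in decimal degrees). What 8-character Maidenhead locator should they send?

Add 180° to longitude and 90° to latitude: 288.85667, 172.83865.
Field: lon ⌊288.85667/20⌋ = 14 → O; lat ⌊172.83865/10⌋ = 17 → R.
Square: lon ⌊8.85667/2⌋ = 4; lat ⌊2.83865/1⌋ = 2.
Subsquare: lon ⌊0.85667/0.0833333⌋ = 10 → k; lat ⌊0.83865/0.0416667⌋ = 20 → u.
Extended square: lon ⌊0.02333/0.00833333⌋ = 2; lat ⌊0.00532/0.00416667⌋ = 1.

OR42ku21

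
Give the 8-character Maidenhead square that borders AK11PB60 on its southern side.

AK11pa69

Latitude extended square 0; −1 → -1, wraps to 9, carry into subsquare.
Latitude subsquare b = 1; −1 → 0 = a.
The longitude characters are unchanged.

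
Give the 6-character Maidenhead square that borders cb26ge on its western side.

CB26fe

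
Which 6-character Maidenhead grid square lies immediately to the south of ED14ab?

ED14aa

Latitude subsquare b = 1; −1 → 0 = a.
The longitude characters are unchanged.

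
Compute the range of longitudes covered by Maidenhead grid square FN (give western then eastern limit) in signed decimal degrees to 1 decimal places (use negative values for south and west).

-80.0, -60.0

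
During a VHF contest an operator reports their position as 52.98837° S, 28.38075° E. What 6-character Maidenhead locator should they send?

Shift to the Maidenhead origin (180°W, 90°S): lon 208.3808, lat 37.0116.
Field: lon ⌊208.3808/20⌋ = 10 → K; lat ⌊37.0116/10⌋ = 3 → D.
Square: lon ⌊8.3808/2⌋ = 4; lat ⌊7.0116/1⌋ = 7.
Subsquare: lon ⌊0.3808/0.0833333⌋ = 4 → e; lat ⌊0.0116/0.0416667⌋ = 0 → a.

KD47ea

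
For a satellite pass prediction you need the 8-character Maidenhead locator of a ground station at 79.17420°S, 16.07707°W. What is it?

IB10xt08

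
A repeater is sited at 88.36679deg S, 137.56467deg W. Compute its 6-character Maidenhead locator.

CA11fp

Add 180° to longitude and 90° to latitude: 42.4353, 1.6332.
Field: lon ⌊42.4353/20⌋ = 2 → C; lat ⌊1.6332/10⌋ = 0 → A.
Square: lon ⌊2.4353/2⌋ = 1; lat ⌊1.6332/1⌋ = 1.
Subsquare: lon ⌊0.4353/0.0833333⌋ = 5 → f; lat ⌊0.6332/0.0416667⌋ = 15 → p.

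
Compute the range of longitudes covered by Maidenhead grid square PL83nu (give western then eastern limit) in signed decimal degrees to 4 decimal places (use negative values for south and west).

137.0833, 137.1667

Field P=15, L=11: +15·20° lon, +11·10° lat → SW at lon 120°, lat 20°.
Square 8, 3: +8·2° lon, +3·1° lat → SW at lon 136°, lat 23°.
Subsquare n=13, u=20: +13·0.0833333° lon, +20·0.0416667° lat → SW at lon 137.083°, lat 23.8333°.
Cell spans 0.0833333° lon × 0.0416667° lat.
west 137.0833, east 137.1667.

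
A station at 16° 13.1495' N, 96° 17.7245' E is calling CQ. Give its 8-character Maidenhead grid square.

Offset from 180°W / 90°S: lon 276.29541°, lat 106.21916°.
Field: lon ⌊276.29541/20⌋ = 13 → N; lat ⌊106.21916/10⌋ = 10 → K.
Square: lon ⌊16.29541/2⌋ = 8; lat ⌊6.21916/1⌋ = 6.
Subsquare: lon ⌊0.29541/0.0833333⌋ = 3 → d; lat ⌊0.21916/0.0416667⌋ = 5 → f.
Extended square: lon ⌊0.04541/0.00833333⌋ = 5; lat ⌊0.01082/0.00416667⌋ = 2.

NK86df52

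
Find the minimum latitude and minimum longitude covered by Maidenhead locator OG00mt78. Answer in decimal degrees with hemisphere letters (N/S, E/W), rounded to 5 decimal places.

Field O=14, G=6: +14·20° lon, +6·10° lat → SW at lon 100°, lat -30°.
Square 0, 0: +0·2° lon, +0·1° lat → SW at lon 100°, lat -30°.
Subsquare m=12, t=19: +12·0.0833333° lon, +19·0.0416667° lat → SW at lon 101°, lat -29.2083°.
Extended square 7, 8: +7·0.00833333° lon, +8·0.00416667° lat → SW at lon 101.058°, lat -29.175°.
latitude 29.17500° S, longitude 101.05833° E.

29.17500° S, 101.05833° E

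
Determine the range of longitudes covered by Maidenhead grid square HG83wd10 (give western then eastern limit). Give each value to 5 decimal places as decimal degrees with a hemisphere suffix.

22.15833° W, 22.15000° W

Field H=7, G=6: +7·20° lon, +6·10° lat → SW at lon -40°, lat -30°.
Square 8, 3: +8·2° lon, +3·1° lat → SW at lon -24°, lat -27°.
Subsquare w=22, d=3: +22·0.0833333° lon, +3·0.0416667° lat → SW at lon -22.1667°, lat -26.875°.
Extended square 1, 0: +1·0.00833333° lon, +0·0.00416667° lat → SW at lon -22.1583°, lat -26.875°.
Cell spans 0.00833333° lon × 0.00416667° lat.
west 22.15833° W, east 22.15000° W.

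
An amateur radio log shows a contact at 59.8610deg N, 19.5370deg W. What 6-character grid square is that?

IO09fu

Add 180° to longitude and 90° to latitude: 160.4630, 149.8610.
Field: 160.4630/20 → 8 → I, 149.8610/10 → 14 → O; chars IO.
Square: 0.4630/2 → 0, 9.8610/1 → 9; chars 09.
Subsquare: 0.4630/0.0833333 → 5 → f, 0.8610/0.0416667 → 20 → u; chars fu.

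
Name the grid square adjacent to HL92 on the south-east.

IL01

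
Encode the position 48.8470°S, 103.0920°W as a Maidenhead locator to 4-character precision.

DE81

Add 180° to longitude and 90° to latitude: 76.91, 41.15.
Field: 76.91/20 → 3 → D, 41.15/10 → 4 → E; chars DE.
Square: 16.91/2 → 8, 1.15/1 → 1; chars 81.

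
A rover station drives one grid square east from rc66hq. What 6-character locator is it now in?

Longitude subsquare h = 7; +1 → 8 = i.
The latitude characters are unchanged.

RC66iq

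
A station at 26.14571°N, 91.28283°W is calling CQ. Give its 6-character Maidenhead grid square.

Add 180° to longitude and 90° to latitude: 88.7172, 116.1457.
Field: 88.7172/20 → 4 → E, 116.1457/10 → 11 → L; chars EL.
Square: 8.7172/2 → 4, 6.1457/1 → 6; chars 46.
Subsquare: 0.7172/0.0833333 → 8 → i, 0.1457/0.0416667 → 3 → d; chars id.

EL46id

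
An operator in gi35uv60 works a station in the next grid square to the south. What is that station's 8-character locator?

GI35uu69

Latitude extended square 0; −1 → -1, wraps to 9, carry into subsquare.
Latitude subsquare v = 21; −1 → 20 = u.
The longitude characters are unchanged.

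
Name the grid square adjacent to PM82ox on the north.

PM83oa

Latitude subsquare x = 23; +1 → 24, wraps to 0 = a, carry into square.
Latitude square 2; +1 → 3.
The longitude characters are unchanged.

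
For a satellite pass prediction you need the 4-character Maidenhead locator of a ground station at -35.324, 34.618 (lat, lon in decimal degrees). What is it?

Shift to the Maidenhead origin (180°W, 90°S): lon 214.62, lat 54.68.
Field: 214.62/20 → 10 → K, 54.68/10 → 5 → F; chars KF.
Square: 14.62/2 → 7, 4.68/1 → 4; chars 74.

KF74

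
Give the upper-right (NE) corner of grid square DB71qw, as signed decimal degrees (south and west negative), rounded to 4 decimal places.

-78.0417, -104.5833

Field D=3, B=1: +3·20° lon, +1·10° lat → SW at lon -120°, lat -80°.
Square 7, 1: +7·2° lon, +1·1° lat → SW at lon -106°, lat -79°.
Subsquare q=16, w=22: +16·0.0833333° lon, +22·0.0416667° lat → SW at lon -104.667°, lat -78.0833°.
Cell spans 0.0833333° lon × 0.0416667° lat. NE corner is SW corner plus one full cell.
latitude -78.0417, longitude -104.5833.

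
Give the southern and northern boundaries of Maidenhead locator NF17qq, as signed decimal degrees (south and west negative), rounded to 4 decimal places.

Field N=13, F=5: +13·20° lon, +5·10° lat → SW at lon 80°, lat -40°.
Square 1, 7: +1·2° lon, +7·1° lat → SW at lon 82°, lat -33°.
Subsquare q=16, q=16: +16·0.0833333° lon, +16·0.0416667° lat → SW at lon 83.3333°, lat -32.3333°.
Cell spans 0.0833333° lon × 0.0416667° lat.
south -32.3333, north -32.2917.

-32.3333, -32.2917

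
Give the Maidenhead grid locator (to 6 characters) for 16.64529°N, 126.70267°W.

Add 180° to longitude and 90° to latitude: 53.2973, 106.6453.
Field: 53.2973/20 → 2 → C, 106.6453/10 → 10 → K; chars CK.
Square: 13.2973/2 → 6, 6.6453/1 → 6; chars 66.
Subsquare: 1.2973/0.0833333 → 15 → p, 0.6453/0.0416667 → 15 → p; chars pp.

CK66pp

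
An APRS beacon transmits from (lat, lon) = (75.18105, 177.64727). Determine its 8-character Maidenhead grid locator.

Shift to the Maidenhead origin (180°W, 90°S): lon 357.64727, lat 165.18105.
Field: 357.64727/20 → 17 → R, 165.18105/10 → 16 → Q; chars RQ.
Square: 17.64727/2 → 8, 5.18105/1 → 5; chars 85.
Subsquare: 1.64727/0.0833333 → 19 → t, 0.18105/0.0416667 → 4 → e; chars te.
Extended square: 0.06394/0.00833333 → 7, 0.01438/0.00416667 → 3; chars 73.

RQ85te73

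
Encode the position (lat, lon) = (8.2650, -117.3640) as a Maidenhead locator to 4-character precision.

DJ18

Shift to the Maidenhead origin (180°W, 90°S): lon 62.64, lat 98.27.
Field (20°×10°, letters A–R): lon ⌊62.64/20⌋ = 3 → D; lat ⌊98.27/10⌋ = 9 → J.
Square (2°×1°, digits 0–9): lon ⌊2.64/2⌋ = 1; lat ⌊8.27/1⌋ = 8.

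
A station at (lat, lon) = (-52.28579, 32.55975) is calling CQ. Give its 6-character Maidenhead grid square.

KD67gr

Offset from 180°W / 90°S: lon 212.5598°, lat 37.7142°.
Field: lon ⌊212.5598/20⌋ = 10 → K; lat ⌊37.7142/10⌋ = 3 → D.
Square: lon ⌊12.5598/2⌋ = 6; lat ⌊7.7142/1⌋ = 7.
Subsquare: lon ⌊0.5598/0.0833333⌋ = 6 → g; lat ⌊0.7142/0.0416667⌋ = 17 → r.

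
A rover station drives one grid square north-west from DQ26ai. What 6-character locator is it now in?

DQ16xj

Longitude subsquare a = 0; −1 → -1, wraps to 23 = x, carry into square.
Longitude square 2; −1 → 1.
Latitude subsquare i = 8; +1 → 9 = j.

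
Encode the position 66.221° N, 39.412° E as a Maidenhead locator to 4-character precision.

KP96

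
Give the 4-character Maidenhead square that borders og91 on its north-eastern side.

PG02

Longitude square 9; +1 → 10, wraps to 0, carry into field.
Longitude field O = 14; +1 → 15 = P.
Latitude square 1; +1 → 2.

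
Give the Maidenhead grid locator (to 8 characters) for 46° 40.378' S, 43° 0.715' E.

LE13mh18

Shift to the Maidenhead origin (180°W, 90°S): lon 223.01192, lat 43.32703.
Field (20°×10°, letters A–R): lon ⌊223.01192/20⌋ = 11 → L; lat ⌊43.32703/10⌋ = 4 → E.
Square (2°×1°, digits 0–9): lon ⌊3.01192/2⌋ = 1; lat ⌊3.32703/1⌋ = 3.
Subsquare (5′×2.5′, letters a–x): lon ⌊1.01192/0.0833333⌋ = 12 → m; lat ⌊0.32703/0.0416667⌋ = 7 → h.
Extended square (30″×15″, digits 0–9): lon ⌊0.01192/0.00833333⌋ = 1; lat ⌊0.03537/0.00416667⌋ = 8.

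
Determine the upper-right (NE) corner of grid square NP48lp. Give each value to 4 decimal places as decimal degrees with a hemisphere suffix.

Field N=13, P=15: +13·20° lon, +15·10° lat → SW at lon 80°, lat 60°.
Square 4, 8: +4·2° lon, +8·1° lat → SW at lon 88°, lat 68°.
Subsquare l=11, p=15: +11·0.0833333° lon, +15·0.0416667° lat → SW at lon 88.9167°, lat 68.625°.
Cell spans 0.0833333° lon × 0.0416667° lat. NE corner is SW corner plus one full cell.
latitude 68.6667° N, longitude 89.0000° E.

68.6667° N, 89.0000° E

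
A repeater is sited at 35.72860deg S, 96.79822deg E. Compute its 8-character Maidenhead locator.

Shift to the Maidenhead origin (180°W, 90°S): lon 276.79822, lat 54.27140.
Field (20°×10°, letters A–R): 276.79822/20 → 13 → N, 54.27140/10 → 5 → F; chars NF.
Square (2°×1°, digits 0–9): 16.79822/2 → 8, 4.27140/1 → 4; chars 84.
Subsquare (5′×2.5′, letters a–x): 0.79822/0.0833333 → 9 → j, 0.27140/0.0416667 → 6 → g; chars jg.
Extended square (30″×15″, digits 0–9): 0.04822/0.00833333 → 5, 0.02140/0.00416667 → 5; chars 55.

NF84jg55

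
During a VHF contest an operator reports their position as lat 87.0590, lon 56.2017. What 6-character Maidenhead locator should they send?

Add 180° to longitude and 90° to latitude: 236.2017, 177.0590.
Field: 236.2017/20 → 11 → L, 177.0590/10 → 17 → R; chars LR.
Square: 16.2017/2 → 8, 7.0590/1 → 7; chars 87.
Subsquare: 0.2017/0.0833333 → 2 → c, 0.0590/0.0416667 → 1 → b; chars cb.

LR87cb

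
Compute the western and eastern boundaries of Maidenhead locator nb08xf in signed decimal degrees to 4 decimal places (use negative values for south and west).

Field N=13, B=1: +13·20° lon, +1·10° lat → SW at lon 80°, lat -80°.
Square 0, 8: +0·2° lon, +8·1° lat → SW at lon 80°, lat -72°.
Subsquare x=23, f=5: +23·0.0833333° lon, +5·0.0416667° lat → SW at lon 81.9167°, lat -71.7917°.
Cell spans 0.0833333° lon × 0.0416667° lat.
west 81.9167, east 82.0000.

81.9167, 82.0000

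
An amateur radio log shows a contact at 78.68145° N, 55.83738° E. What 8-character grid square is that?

LQ78wq03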